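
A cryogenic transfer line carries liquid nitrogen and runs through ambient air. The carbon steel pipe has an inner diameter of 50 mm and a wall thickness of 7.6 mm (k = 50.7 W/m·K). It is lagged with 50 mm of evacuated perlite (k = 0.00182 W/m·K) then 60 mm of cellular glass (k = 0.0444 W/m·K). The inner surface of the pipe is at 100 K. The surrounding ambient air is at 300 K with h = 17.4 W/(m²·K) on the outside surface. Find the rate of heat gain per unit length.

For a radial system each layer contributes R = ln(r_out/r_in)/(2πkL); films add R = 1/(hA).
R_carbon steel pipe wall = ln(32.6/25)/(2π×50.7×1) = 8.332×10^-4 K/W
R_evacuated perlite = ln(82.6/32.6)/(2π×0.00182×1) = 81.3 K/W
R_cellular glass = ln(142.6/82.6)/(2π×0.0444×1) = 1.957 K/W
R_outer film = 1/(h_o·2πr_oL) = 1/(17.4×2π×0.1426×1) = 0.06414 K/W
R_total = 83.32 K/W
Q = ΔT/R_total = 200/83.32

q′ ≈ 2.4 W/m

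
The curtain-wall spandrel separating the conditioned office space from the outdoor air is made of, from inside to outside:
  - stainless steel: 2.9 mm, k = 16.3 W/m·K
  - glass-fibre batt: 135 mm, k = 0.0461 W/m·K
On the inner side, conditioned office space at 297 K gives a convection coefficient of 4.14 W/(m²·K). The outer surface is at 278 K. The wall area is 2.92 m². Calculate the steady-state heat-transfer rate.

Q ≈ 17.5 W

Series thermal resistances:
R_inner film = 1/(h_i·A) = 1/(4.14×2.92) = 0.08272 K/W
R_stainless steel = L/(kA) = 0.0029/(16.3×2.92) = 6.093×10^-5 K/W
R_glass-fibre batt = L/(kA) = 0.135/(0.0461×2.92) = 1.003 K/W
R_total = 1.086 K/W
Q = ΔT / R_total = 19 / 1.086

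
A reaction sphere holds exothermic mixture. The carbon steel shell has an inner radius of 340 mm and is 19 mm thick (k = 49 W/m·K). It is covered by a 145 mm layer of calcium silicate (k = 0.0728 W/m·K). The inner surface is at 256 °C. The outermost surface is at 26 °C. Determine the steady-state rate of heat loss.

Q ≈ 262 W

For a spherical shell R = (1/r₁ − 1/r₂)/(4πk); film R = 1/(h·4πr²). In series:
R_carbon steel shell = (1/0.34 − 1/0.359)/(4π×49) = 2.528×10^-4 K/W
R_calcium silicate = (1/0.359 − 1/0.504)/(4π×0.0728) = 0.876 K/W
R_total = 0.8762 K/W
Q = ΔT/R_total = 230/0.8762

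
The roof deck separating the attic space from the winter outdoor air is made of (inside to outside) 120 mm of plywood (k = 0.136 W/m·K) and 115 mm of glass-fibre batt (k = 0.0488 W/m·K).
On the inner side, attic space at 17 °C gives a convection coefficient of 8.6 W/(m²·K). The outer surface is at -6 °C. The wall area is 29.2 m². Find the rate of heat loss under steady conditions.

Q ≈ 200 W

Series thermal resistances:
R_inner film = 1/(h_i·A) = 1/(8.6×29.2) = 0.003982 K/W
R_plywood = L/(kA) = 0.12/(0.136×29.2) = 0.03022 K/W
R_glass-fibre batt = L/(kA) = 0.115/(0.0488×29.2) = 0.0807 K/W
R_total = 0.1149 K/W
Q = ΔT / R_total = 23 / 0.1149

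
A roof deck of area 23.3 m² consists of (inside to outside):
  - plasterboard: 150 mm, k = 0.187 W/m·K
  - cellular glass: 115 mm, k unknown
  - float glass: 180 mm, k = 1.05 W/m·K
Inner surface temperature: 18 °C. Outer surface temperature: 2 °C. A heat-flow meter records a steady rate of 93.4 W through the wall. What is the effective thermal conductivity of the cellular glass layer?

Thermal resistances in series:
R_plasterboard = L/(kA) = 0.15/(0.187×23.3) = 0.03443 K/W
R_float glass = L/(kA) = 0.18/(1.05×23.3) = 0.007357 K/W
Sum of known resistances R_other = 0.04178 K/W
Total R = ΔT/Q = 16/93.4 = 0.1713 K/W
R_cellular glass = R_total − R_other = 0.1295 K/W
k = L/(R·A) = 0.115/(0.1295×23.3)

k ≈ 0.0381 W/(m·K)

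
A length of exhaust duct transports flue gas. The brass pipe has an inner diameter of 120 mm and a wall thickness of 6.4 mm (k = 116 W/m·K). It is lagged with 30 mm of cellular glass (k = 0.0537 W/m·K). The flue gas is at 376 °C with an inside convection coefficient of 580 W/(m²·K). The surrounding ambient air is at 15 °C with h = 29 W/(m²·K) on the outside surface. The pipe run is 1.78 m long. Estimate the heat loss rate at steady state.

Q ≈ 551 W

Cylindrical conduction, so R = ln(r₂/r₁)/(2πkL) per layer, in series:
R_inner film = 1/(h_i·2πr₁L) = 1/(580×2π×0.06×1.78) = 0.002569 K/W
R_brass pipe wall = ln(66.4/60)/(2π×116×1.78) = 7.812×10^-5 K/W
R_cellular glass = ln(96.4/66.4)/(2π×0.0537×1.78) = 0.6207 K/W
R_outer film = 1/(h_o·2πr_oL) = 1/(29×2π×0.0964×1.78) = 0.03198 K/W
R_total = 0.6554 K/W
Q = ΔT/R_total = 361/0.6554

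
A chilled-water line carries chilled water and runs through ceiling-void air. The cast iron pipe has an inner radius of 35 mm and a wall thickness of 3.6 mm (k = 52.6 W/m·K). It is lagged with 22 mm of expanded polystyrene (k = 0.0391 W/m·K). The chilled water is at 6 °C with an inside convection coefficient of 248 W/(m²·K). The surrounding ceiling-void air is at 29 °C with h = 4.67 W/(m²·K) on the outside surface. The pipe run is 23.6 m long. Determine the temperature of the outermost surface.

Per-layer cylindrical resistances, series-summed:
R_inner film = 1/(h_i·2πr₁L) = 1/(248×2π×0.035×23.6) = 7.769×10^-4 K/W
R_cast iron pipe wall = ln(38.6/35)/(2π×52.6×23.6) = 1.255×10^-5 K/W
R_expanded polystyrene = ln(60.6/38.6)/(2π×0.0391×23.6) = 0.07779 K/W
R_outer film = 1/(h_o·2πr_oL) = 1/(4.67×2π×0.0606×23.6) = 0.02383 K/W
R_total = 0.1024 K/W
Q = ΔT/R_total = 23/0.1024
Q = 225 W
T_interface = T_inner + Q·ΣR(inner→interface) = 6 + 225×0.07858

T ≈ 23.6 °C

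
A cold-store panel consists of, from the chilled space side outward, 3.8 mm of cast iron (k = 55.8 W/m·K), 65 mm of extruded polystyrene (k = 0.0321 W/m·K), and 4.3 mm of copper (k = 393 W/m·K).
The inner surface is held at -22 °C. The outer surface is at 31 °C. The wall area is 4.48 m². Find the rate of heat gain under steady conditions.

Q ≈ 117 W

Treating each layer as a thermal resistance in series:
R_cast iron = L/(kA) = 0.0038/(55.8×4.48) = 1.52×10^-5 K/W
R_extruded polystyrene = L/(kA) = 0.065/(0.0321×4.48) = 0.452 K/W
R_copper = L/(kA) = 0.0043/(393×4.48) = 2.442×10^-6 K/W
R_total = 0.452 K/W
Q = ΔT / R_total = 53 / 0.452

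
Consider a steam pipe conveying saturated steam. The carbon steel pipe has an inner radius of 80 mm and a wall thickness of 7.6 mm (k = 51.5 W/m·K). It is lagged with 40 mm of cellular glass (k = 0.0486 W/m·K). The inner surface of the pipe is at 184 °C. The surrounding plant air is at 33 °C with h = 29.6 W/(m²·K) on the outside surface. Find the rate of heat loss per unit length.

Treating each annulus and film as a series resistance:
R_carbon steel pipe wall = ln(87.6/80)/(2π×51.5×1) = 2.805×10^-4 K/W
R_cellular glass = ln(127.6/87.6)/(2π×0.0486×1) = 1.232 K/W
R_outer film = 1/(h_o·2πr_oL) = 1/(29.6×2π×0.1276×1) = 0.04214 K/W
R_total = 1.274 K/W
Q = ΔT/R_total = 151/1.274

q′ ≈ 119 W/m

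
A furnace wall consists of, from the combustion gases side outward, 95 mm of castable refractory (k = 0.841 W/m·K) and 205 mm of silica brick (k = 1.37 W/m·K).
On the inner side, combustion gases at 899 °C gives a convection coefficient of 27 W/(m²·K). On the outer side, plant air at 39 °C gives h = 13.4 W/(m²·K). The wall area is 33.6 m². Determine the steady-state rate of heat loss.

Q ≈ 77200 W

Treating each layer as a thermal resistance in series:
R_inner film = 1/(h_i·A) = 1/(27×33.6) = 0.001102 K/W
R_castable refractory = L/(kA) = 0.095/(0.841×33.6) = 0.003362 K/W
R_silica brick = L/(kA) = 0.205/(1.37×33.6) = 0.004453 K/W
R_outer film = 1/(h_o·A) = 1/(13.4×33.6) = 0.002221 K/W
R_total = 0.01114 K/W
Q = ΔT / R_total = 860 / 0.01114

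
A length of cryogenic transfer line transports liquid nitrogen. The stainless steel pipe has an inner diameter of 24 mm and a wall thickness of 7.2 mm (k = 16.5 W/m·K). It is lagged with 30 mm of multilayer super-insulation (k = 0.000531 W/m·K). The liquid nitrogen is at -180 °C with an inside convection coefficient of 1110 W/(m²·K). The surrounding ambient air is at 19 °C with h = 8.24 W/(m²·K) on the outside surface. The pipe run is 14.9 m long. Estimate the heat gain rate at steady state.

Q ≈ 10.5 W

Treating each annulus and film as a series resistance:
R_inner film = 1/(h_i·2πr₁L) = 1/(1110×2π×0.012×14.9) = 8.019×10^-4 K/W
R_stainless steel pipe wall = ln(19.2/12)/(2π×16.5×14.9) = 3.043×10^-4 K/W
R_multilayer super-insulation = ln(49.2/19.2)/(2π×0.000531×14.9) = 18.93 K/W
R_outer film = 1/(h_o·2πr_oL) = 1/(8.24×2π×0.0492×14.9) = 0.02635 K/W
R_total = 18.96 K/W
Q = ΔT/R_total = 199/18.96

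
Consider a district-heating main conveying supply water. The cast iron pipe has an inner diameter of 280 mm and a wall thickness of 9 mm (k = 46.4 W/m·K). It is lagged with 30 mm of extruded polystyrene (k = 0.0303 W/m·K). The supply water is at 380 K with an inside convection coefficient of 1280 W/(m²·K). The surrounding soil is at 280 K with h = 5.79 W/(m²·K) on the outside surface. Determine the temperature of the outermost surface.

T ≈ 294 K

Cylindrical conduction, so R = ln(r₂/r₁)/(2πkL) per layer, in series:
R_inner film = 1/(h_i·2πr₁L) = 1/(1280×2π×0.14×1) = 8.881×10^-4 K/W
R_cast iron pipe wall = ln(149/140)/(2π×46.4×1) = 2.137×10^-4 K/W
R_extruded polystyrene = ln(179/149)/(2π×0.0303×1) = 0.9635 K/W
R_outer film = 1/(h_o·2πr_oL) = 1/(5.79×2π×0.179×1) = 0.1536 K/W
R_total = 1.118 K/W
Q = ΔT/R_total = 100/1.118
Q = 89.4 W/m
T_interface = T_inner − Q·ΣR(inner→interface) = 380 − 89.4×0.9646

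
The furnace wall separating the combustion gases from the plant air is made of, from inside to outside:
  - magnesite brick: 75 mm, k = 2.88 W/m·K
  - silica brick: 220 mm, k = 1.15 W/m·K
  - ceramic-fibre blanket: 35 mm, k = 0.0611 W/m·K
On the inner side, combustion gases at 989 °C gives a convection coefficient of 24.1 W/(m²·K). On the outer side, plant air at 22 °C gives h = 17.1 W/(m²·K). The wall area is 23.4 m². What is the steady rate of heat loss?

Q ≈ 25400 W

Model the wall as resistances in series:
R_inner film = 1/(h_i·A) = 1/(24.1×23.4) = 0.001773 K/W
R_magnesite brick = L/(kA) = 0.075/(2.88×23.4) = 0.001113 K/W
R_silica brick = L/(kA) = 0.22/(1.15×23.4) = 0.008175 K/W
R_ceramic-fibre blanket = L/(kA) = 0.035/(0.0611×23.4) = 0.02448 K/W
R_outer film = 1/(h_o·A) = 1/(17.1×23.4) = 0.002499 K/W
R_total = 0.03804 K/W
Q = ΔT / R_total = 967 / 0.03804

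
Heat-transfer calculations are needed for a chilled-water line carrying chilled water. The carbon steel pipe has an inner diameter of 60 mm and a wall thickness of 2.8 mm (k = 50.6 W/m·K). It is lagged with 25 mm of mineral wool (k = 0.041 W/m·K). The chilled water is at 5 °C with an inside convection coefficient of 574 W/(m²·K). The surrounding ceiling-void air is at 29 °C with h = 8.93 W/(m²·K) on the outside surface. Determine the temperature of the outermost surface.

Radial resistances (cylindrical: R_cond = ln(r_o/r_i)/(2πkL), R_conv = 1/(h·2πrL)):
R_inner film = 1/(h_i·2πr₁L) = 1/(574×2π×0.03×1) = 0.009242 K/W
R_carbon steel pipe wall = ln(32.8/30)/(2π×50.6×1) = 2.807×10^-4 K/W
R_mineral wool = ln(57.8/32.8)/(2π×0.041×1) = 2.199 K/W
R_outer film = 1/(h_o·2πr_oL) = 1/(8.93×2π×0.0578×1) = 0.3083 K/W
R_total = 2.517 K/W
Q = ΔT/R_total = 24/2.517
Q = 9.53 W/m
T_interface = T_inner + Q·ΣR(inner→interface) = 5 + 9.53×2.209

T ≈ 26.1 °C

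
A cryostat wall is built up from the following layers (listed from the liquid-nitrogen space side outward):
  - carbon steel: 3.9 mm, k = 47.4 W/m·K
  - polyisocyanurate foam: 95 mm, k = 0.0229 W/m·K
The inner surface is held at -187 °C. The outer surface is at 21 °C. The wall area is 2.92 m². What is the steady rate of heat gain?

Q ≈ 146 W

Treating each layer as a thermal resistance in series:
R_carbon steel = L/(kA) = 0.0039/(47.4×2.92) = 2.818×10^-5 K/W
R_polyisocyanurate foam = L/(kA) = 0.095/(0.0229×2.92) = 1.421 K/W
R_total = 1.421 K/W
Q = ΔT / R_total = 208 / 1.421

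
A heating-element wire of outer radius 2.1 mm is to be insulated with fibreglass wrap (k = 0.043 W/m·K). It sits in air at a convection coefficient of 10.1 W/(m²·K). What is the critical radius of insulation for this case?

For a cylinder r_cr = k/h = 0.043/10.1
r_cr = 4.26 mm; since the bare radius (2.1 mm) is below r_cr, adding a thin layer of insulation will *increase* heat loss.

r_cr ≈ 4.26 mm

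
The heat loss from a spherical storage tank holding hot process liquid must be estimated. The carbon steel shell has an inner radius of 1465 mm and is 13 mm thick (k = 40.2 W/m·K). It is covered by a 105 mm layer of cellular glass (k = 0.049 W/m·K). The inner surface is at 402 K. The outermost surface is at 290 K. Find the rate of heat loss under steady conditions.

Q ≈ 1540 W

Spherical conduction: R = (1/r_in − 1/r_out)/(4πk) per layer; series-sum.
R_carbon steel shell = (1/1.465 − 1/1.478)/(4π×40.2) = 1.188×10^-5 K/W
R_cellular glass = (1/1.478 − 1/1.583)/(4π×0.049) = 0.07288 K/W
R_total = 0.0729 K/W
Q = ΔT/R_total = 112/0.0729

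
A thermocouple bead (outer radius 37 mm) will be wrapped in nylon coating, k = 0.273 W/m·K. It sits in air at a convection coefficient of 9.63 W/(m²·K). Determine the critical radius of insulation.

r_cr ≈ 56.7 mm

For a sphere r_cr = 2k/h = 2×0.273/9.63
r_cr = 56.7 mm; since the bare radius (37 mm) is below r_cr, adding a thin layer of insulation will *increase* heat loss.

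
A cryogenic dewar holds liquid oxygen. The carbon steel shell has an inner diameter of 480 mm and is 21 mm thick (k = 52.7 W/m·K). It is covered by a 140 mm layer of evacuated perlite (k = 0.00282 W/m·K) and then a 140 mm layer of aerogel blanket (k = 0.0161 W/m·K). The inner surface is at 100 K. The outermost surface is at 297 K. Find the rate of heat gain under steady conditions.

Spherical conduction: R = (1/r_in − 1/r_out)/(4πk) per layer; series-sum.
R_carbon steel shell = (1/0.24 − 1/0.261)/(4π×52.7) = 5.062×10^-4 K/W
R_evacuated perlite = (1/0.261 − 1/0.401)/(4π×0.00282) = 37.75 K/W
R_aerogel blanket = (1/0.401 − 1/0.541)/(4π×0.0161) = 3.19 K/W
R_total = 40.94 K/W
Q = ΔT/R_total = 197/40.94

Q ≈ 4.81 W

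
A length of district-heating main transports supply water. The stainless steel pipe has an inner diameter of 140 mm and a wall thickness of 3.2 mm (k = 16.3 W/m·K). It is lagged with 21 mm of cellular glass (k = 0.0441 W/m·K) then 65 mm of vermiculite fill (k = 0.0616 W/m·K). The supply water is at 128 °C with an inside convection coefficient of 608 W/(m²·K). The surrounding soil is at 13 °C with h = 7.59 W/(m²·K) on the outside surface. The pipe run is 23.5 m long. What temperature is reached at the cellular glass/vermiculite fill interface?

Treating each annulus and film as a series resistance:
R_inner film = 1/(h_i·2πr₁L) = 1/(608×2π×0.07×23.5) = 1.591×10^-4 K/W
R_stainless steel pipe wall = ln(73.2/70)/(2π×16.3×23.5) = 1.857×10^-5 K/W
R_cellular glass = ln(94.2/73.2)/(2π×0.0441×23.5) = 0.03873 K/W
R_vermiculite fill = ln(159.2/94.2)/(2π×0.0616×23.5) = 0.05769 K/W
R_outer film = 1/(h_o·2πr_oL) = 1/(7.59×2π×0.1592×23.5) = 0.005605 K/W
R_total = 0.1022 K/W
Q = ΔT/R_total = 115/0.1022
Q = 1130 W
T_interface = T_inner − Q·ΣR(inner→interface) = 128 − 1130×0.03891

T ≈ 84.2 °C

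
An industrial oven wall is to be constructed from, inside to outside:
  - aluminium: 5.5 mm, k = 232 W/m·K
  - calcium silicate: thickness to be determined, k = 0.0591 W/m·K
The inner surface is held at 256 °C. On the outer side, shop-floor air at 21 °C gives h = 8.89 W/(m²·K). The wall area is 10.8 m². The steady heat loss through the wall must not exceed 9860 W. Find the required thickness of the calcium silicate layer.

L ≈ 8.56 mm

Treating each layer as a thermal resistance in series:
R_aluminium = L/(kA) = 0.0055/(232×10.8) = 2.195×10^-6 K/W
R_outer film = 1/(h_o·A) = 1/(8.89×10.8) = 0.01042 K/W
Sum of the known resistances R_other = 0.01042 K/W
Required total resistance R_tot = ΔT/Q_allow = 235/9860 = 0.02383 K/W
R_calcium silicate = R_tot − R_other = 0.01342 K/W
L = R·k·A = 0.01342×0.0591×10.8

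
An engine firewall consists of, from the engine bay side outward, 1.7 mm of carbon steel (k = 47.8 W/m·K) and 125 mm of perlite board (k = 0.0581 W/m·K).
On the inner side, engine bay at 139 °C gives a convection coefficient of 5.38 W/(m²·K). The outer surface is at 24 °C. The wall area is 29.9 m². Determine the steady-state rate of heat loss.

Q ≈ 1470 W

Model the wall as resistances in series:
R_inner film = 1/(h_i·A) = 1/(5.38×29.9) = 0.006217 K/W
R_carbon steel = L/(kA) = 0.0017/(47.8×29.9) = 1.189×10^-6 K/W
R_perlite board = L/(kA) = 0.125/(0.0581×29.9) = 0.07196 K/W
R_total = 0.07817 K/W
Q = ΔT / R_total = 115 / 0.07817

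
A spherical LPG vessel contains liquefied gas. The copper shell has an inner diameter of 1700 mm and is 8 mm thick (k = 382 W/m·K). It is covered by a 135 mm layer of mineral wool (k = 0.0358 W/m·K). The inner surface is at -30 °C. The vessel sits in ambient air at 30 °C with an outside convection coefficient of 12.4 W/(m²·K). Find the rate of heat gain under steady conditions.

Q ≈ 167 W

Radial (spherical) resistances in series:
R_copper shell = (1/0.85 − 1/0.858)/(4π×382) = 2.285×10^-6 K/W
R_mineral wool = (1/0.858 − 1/0.993)/(4π×0.0358) = 0.3522 K/W
R_outer film = 1/(h·4πr_o²) = 1/(12.4×4π×0.993²) = 0.006508 K/W
R_total = 0.3587 K/W
Q = ΔT/R_total = 60/0.3587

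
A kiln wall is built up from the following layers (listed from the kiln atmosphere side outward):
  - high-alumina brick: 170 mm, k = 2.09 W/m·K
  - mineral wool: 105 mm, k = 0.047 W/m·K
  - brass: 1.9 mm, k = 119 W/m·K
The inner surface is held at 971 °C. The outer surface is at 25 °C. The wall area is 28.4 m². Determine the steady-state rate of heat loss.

Q ≈ 11600 W

Series thermal resistances:
R_high-alumina brick = L/(kA) = 0.17/(2.09×28.4) = 0.002864 K/W
R_mineral wool = L/(kA) = 0.105/(0.047×28.4) = 0.07866 K/W
R_brass = L/(kA) = 0.0019/(119×28.4) = 5.622×10^-7 K/W
R_total = 0.08153 K/W
Q = ΔT / R_total = 946 / 0.08153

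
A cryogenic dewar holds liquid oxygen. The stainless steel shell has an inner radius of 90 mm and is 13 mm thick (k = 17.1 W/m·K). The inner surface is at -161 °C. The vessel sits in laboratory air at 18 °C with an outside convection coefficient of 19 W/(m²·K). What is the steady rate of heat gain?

Q ≈ 446 W

For a spherical shell R = (1/r₁ − 1/r₂)/(4πk); film R = 1/(h·4πr²). In series:
R_stainless steel shell = (1/0.09 − 1/0.103)/(4π×17.1) = 0.006526 K/W
R_outer film = 1/(h·4πr_o²) = 1/(19×4π×0.103²) = 0.3948 K/W
R_total = 0.4013 K/W
Q = ΔT/R_total = 179/0.4013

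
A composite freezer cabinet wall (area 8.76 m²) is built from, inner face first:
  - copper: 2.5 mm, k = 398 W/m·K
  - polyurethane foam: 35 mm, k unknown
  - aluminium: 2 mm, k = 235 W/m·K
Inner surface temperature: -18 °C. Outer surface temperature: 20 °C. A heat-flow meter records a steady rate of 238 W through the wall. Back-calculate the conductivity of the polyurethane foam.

k ≈ 0.025 W/(m·K)

Using the resistance-network approach (series):
R_copper = L/(kA) = 0.0025/(398×8.76) = 7.171×10^-7 K/W
R_aluminium = L/(kA) = 0.002/(235×8.76) = 9.715×10^-7 K/W
Sum of known resistances R_other = 1.689×10^-6 K/W
Total R = ΔT/Q = 38/238 = 0.1597 K/W
R_polyurethane foam = R_total − R_other = 0.1597 K/W
k = L/(R·A) = 0.035/(0.1597×8.76)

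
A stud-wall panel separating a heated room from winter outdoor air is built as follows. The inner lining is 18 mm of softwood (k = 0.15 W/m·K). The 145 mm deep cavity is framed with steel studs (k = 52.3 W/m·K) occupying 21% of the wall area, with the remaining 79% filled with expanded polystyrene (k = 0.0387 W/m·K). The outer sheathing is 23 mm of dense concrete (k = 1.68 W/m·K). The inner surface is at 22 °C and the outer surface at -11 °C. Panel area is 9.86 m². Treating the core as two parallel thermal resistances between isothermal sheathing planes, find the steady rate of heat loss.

Sheathing layers in series; stud and cavity paths in parallel between them.
R_inner = 0.018/(0.15×9.86) = 0.01217 K/W
R_stud  = 0.145/(52.3×0.21×9.86) = 0.001339 K/W
R_cav   = 0.145/(0.0387×0.79×9.86) = 0.481 K/W
1/R_core = 1/R_stud + 1/R_cav → R_core = 0.001335 K/W
R_outer = 0.023/(1.68×9.86) = 0.001388 K/W
R_total = 0.01489 K/W
Q = ΔT/R_total = 33/0.01489

Q ≈ 2220 W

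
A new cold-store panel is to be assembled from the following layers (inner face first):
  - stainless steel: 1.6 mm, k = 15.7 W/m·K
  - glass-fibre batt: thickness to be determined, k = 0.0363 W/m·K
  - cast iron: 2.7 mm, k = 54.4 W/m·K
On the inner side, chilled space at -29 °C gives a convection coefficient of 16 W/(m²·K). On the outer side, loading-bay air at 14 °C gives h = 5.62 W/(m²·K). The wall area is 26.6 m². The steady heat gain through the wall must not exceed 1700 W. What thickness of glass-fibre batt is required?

L ≈ 15.7 mm

Treating each layer as a thermal resistance in series:
R_inner film = 1/(h_i·A) = 1/(16×26.6) = 0.00235 K/W
R_stainless steel = L/(kA) = 0.0016/(15.7×26.6) = 3.831×10^-6 K/W
R_cast iron = L/(kA) = 0.0027/(54.4×26.6) = 1.866×10^-6 K/W
R_outer film = 1/(h_o·A) = 1/(5.62×26.6) = 0.006689 K/W
Sum of the known resistances R_other = 0.009045 K/W
Required total resistance R_tot = ΔT/Q_allow = 43/1700 = 0.02529 K/W
R_glass-fibre batt = R_tot − R_other = 0.01625 K/W
L = R·k·A = 0.01625×0.0363×26.6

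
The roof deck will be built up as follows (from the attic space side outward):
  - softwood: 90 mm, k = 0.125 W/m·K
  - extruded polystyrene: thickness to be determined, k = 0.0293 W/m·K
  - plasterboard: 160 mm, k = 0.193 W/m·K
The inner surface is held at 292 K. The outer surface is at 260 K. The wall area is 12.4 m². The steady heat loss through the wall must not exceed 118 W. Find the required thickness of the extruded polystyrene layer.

L ≈ 53.1 mm

Series thermal resistances:
R_softwood = L/(kA) = 0.09/(0.125×12.4) = 0.05806 K/W
R_plasterboard = L/(kA) = 0.16/(0.193×12.4) = 0.06686 K/W
Sum of the known resistances R_other = 0.1249 K/W
Required total resistance R_tot = ΔT/Q_allow = 32/118 = 0.2712 K/W
R_extruded polystyrene = R_tot − R_other = 0.1463 K/W
L = R·k·A = 0.1463×0.0293×12.4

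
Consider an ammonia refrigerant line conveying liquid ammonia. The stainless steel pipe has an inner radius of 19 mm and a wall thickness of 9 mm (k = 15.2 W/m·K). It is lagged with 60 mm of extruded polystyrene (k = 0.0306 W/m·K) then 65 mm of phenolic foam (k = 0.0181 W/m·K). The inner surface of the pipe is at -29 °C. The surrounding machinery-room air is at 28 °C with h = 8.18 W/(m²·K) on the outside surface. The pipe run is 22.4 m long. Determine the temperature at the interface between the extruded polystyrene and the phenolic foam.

Cylindrical conduction, so R = ln(r₂/r₁)/(2πkL) per layer, in series:
R_stainless steel pipe wall = ln(28/19)/(2π×15.2×22.4) = 1.813×10^-4 K/W
R_extruded polystyrene = ln(88/28)/(2π×0.0306×22.4) = 0.2659 K/W
R_phenolic foam = ln(153/88)/(2π×0.0181×22.4) = 0.2171 K/W
R_outer film = 1/(h_o·2πr_oL) = 1/(8.18×2π×0.153×22.4) = 0.005677 K/W
R_total = 0.4889 K/W
Q = ΔT/R_total = 57/0.4889
Q = 117 W
T_interface = T_inner + Q·ΣR(inner→interface) = -29 + 117×0.2661

T ≈ 2.02 °C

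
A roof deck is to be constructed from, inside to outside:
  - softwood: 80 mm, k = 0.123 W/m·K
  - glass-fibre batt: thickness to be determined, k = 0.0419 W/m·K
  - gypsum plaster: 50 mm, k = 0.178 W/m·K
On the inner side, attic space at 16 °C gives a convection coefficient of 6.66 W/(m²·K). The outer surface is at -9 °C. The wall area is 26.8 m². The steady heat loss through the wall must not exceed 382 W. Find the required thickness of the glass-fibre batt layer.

L ≈ 28.2 mm

Series thermal resistances:
R_inner film = 1/(h_i·A) = 1/(6.66×26.8) = 0.005603 K/W
R_softwood = L/(kA) = 0.08/(0.123×26.8) = 0.02427 K/W
R_gypsum plaster = L/(kA) = 0.05/(0.178×26.8) = 0.01048 K/W
Sum of the known resistances R_other = 0.04035 K/W
Required total resistance R_tot = ΔT/Q_allow = 25/382 = 0.06545 K/W
R_glass-fibre batt = R_tot − R_other = 0.02509 K/W
L = R·k·A = 0.02509×0.0419×26.8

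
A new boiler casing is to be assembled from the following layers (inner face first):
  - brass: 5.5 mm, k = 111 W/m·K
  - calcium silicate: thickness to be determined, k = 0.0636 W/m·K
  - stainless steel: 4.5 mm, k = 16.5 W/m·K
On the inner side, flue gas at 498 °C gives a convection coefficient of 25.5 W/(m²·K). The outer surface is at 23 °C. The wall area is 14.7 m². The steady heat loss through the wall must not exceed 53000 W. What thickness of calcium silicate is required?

Model the wall as resistances in series:
R_inner film = 1/(h_i·A) = 1/(25.5×14.7) = 0.002668 K/W
R_brass = L/(kA) = 0.0055/(111×14.7) = 3.371×10^-6 K/W
R_stainless steel = L/(kA) = 0.0045/(16.5×14.7) = 1.855×10^-5 K/W
Sum of the known resistances R_other = 0.00269 K/W
Required total resistance R_tot = ΔT/Q_allow = 475/53000 = 0.008962 K/W
R_calcium silicate = R_tot − R_other = 0.006273 K/W
L = R·k·A = 0.006273×0.0636×14.7

L ≈ 5.86 mm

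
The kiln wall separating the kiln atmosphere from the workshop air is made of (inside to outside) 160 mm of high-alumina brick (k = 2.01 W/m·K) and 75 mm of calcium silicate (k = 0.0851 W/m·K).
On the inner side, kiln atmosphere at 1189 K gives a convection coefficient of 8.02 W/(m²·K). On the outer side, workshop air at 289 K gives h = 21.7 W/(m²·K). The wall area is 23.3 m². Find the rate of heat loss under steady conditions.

Q ≈ 18500 W

Using the resistance-network approach (series):
R_inner film = 1/(h_i·A) = 1/(8.02×23.3) = 0.005351 K/W
R_high-alumina brick = L/(kA) = 0.16/(2.01×23.3) = 0.003416 K/W
R_calcium silicate = L/(kA) = 0.075/(0.0851×23.3) = 0.03782 K/W
R_outer film = 1/(h_o·A) = 1/(21.7×23.3) = 0.001978 K/W
R_total = 0.04857 K/W
Q = ΔT / R_total = 900 / 0.04857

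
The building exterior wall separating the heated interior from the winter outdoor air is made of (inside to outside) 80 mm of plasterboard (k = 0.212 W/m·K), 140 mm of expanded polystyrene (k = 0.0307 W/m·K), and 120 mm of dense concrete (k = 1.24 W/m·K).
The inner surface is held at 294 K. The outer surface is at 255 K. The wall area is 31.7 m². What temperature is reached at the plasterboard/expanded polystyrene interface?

Series thermal resistances:
R_plasterboard = L/(kA) = 0.08/(0.212×31.7) = 0.0119 K/W
R_expanded polystyrene = L/(kA) = 0.14/(0.0307×31.7) = 0.1439 K/W
R_dense concrete = L/(kA) = 0.12/(1.24×31.7) = 0.003053 K/W
R_total = 0.1588 K/W;  Q = ΔT/R_total = 39/0.1588 = 245.6 W
T_interface = T_inner − Q·ΣR(inner→interface) = 294 − 246×0.0119

T ≈ 291 K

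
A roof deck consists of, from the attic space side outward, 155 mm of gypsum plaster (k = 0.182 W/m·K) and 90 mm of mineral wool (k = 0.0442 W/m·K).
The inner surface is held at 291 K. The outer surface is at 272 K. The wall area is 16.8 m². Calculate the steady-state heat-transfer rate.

Q ≈ 111 W

Model the wall as resistances in series:
R_gypsum plaster = L/(kA) = 0.155/(0.182×16.8) = 0.05069 K/W
R_mineral wool = L/(kA) = 0.09/(0.0442×16.8) = 0.1212 K/W
R_total = 0.1719 K/W
Q = ΔT / R_total = 19 / 0.1719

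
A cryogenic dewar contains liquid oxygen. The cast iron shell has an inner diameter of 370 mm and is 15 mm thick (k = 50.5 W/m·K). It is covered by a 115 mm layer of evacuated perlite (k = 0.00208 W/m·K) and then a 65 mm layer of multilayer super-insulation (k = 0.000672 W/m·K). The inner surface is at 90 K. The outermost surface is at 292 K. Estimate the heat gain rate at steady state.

Q ≈ 1.51 W

For a spherical shell R = (1/r₁ − 1/r₂)/(4πk); film R = 1/(h·4πr²). In series:
R_cast iron shell = (1/0.185 − 1/0.2)/(4π×50.5) = 6.388×10^-4 K/W
R_evacuated perlite = (1/0.2 − 1/0.315)/(4π×0.00208) = 69.84 K/W
R_multilayer super-insulation = (1/0.315 − 1/0.38)/(4π×0.000672) = 64.3 K/W
R_total = 134.1 K/W
Q = ΔT/R_total = 202/134.1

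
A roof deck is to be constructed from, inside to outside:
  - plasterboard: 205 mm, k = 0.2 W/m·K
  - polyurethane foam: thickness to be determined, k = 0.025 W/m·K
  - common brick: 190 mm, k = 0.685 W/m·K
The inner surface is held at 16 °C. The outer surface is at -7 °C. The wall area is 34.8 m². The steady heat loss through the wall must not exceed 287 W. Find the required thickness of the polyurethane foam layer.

L ≈ 37.2 mm

Treating each layer as a thermal resistance in series:
R_plasterboard = L/(kA) = 0.205/(0.2×34.8) = 0.02945 K/W
R_common brick = L/(kA) = 0.19/(0.685×34.8) = 0.00797 K/W
Sum of the known resistances R_other = 0.03742 K/W
Required total resistance R_tot = ΔT/Q_allow = 23/287 = 0.08014 K/W
R_polyurethane foam = R_tot − R_other = 0.04271 K/W
L = R·k·A = 0.04271×0.025×34.8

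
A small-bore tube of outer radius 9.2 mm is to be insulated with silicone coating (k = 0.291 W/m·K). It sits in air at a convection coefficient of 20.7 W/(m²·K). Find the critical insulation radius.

r_cr ≈ 14.1 mm

For a cylinder r_cr = k/h = 0.291/20.7
r_cr = 14.1 mm; since the bare radius (9.2 mm) is below r_cr, adding a thin layer of insulation will *increase* heat loss.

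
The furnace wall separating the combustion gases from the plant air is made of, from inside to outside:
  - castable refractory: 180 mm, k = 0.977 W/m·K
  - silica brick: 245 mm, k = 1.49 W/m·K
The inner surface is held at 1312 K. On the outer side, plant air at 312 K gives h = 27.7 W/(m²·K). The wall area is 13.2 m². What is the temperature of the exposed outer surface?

Using the resistance-network approach (series):
R_castable refractory = L/(kA) = 0.18/(0.977×13.2) = 0.01396 K/W
R_silica brick = L/(kA) = 0.245/(1.49×13.2) = 0.01246 K/W
R_outer film = 1/(h_o·A) = 1/(27.7×13.2) = 0.002735 K/W
R_total = 0.02915 K/W;  Q = ΔT/R_total = 1000/0.02915 = 34310 W
T_interface = T_inner − Q·ΣR(inner→interface) = 1312 − 34300×0.02641

T ≈ 406 K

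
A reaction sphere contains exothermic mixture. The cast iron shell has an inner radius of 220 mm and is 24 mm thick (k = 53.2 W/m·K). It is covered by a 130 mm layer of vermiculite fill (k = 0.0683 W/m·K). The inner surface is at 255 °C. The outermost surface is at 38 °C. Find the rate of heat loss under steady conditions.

Q ≈ 131 W

Each spherical layer contributes R = (1/r_i − 1/r_o)/(4πk):
R_cast iron shell = (1/0.22 − 1/0.244)/(4π×53.2) = 6.688×10^-4 K/W
R_vermiculite fill = (1/0.244 − 1/0.374)/(4π×0.0683) = 1.66 K/W
R_total = 1.66 K/W
Q = ΔT/R_total = 217/1.66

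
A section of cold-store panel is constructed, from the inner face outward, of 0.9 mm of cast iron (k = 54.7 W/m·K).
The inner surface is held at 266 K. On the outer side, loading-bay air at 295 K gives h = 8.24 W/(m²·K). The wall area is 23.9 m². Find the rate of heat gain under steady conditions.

Q ≈ 5710 W

Treating each layer as a thermal resistance in series:
R_cast iron = L/(kA) = 0.0009/(54.7×23.9) = 6.884×10^-7 K/W
R_outer film = 1/(h_o·A) = 1/(8.24×23.9) = 0.005078 K/W
R_total = 0.005078 K/W
Q = ΔT / R_total = 29 / 0.005078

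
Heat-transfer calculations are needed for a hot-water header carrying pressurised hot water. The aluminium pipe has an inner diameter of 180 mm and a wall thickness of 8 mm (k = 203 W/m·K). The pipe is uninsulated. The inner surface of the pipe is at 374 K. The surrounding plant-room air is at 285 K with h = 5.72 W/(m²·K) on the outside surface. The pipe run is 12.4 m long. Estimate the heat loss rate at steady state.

Cylindrical conduction, so R = ln(r₂/r₁)/(2πkL) per layer, in series:
R_aluminium pipe wall = ln(98/90)/(2π×203×12.4) = 5.384×10^-6 K/W
R_outer film = 1/(h_o·2πr_oL) = 1/(5.72×2π×0.098×12.4) = 0.0229 K/W
R_total = 0.0229 K/W
Q = ΔT/R_total = 89/0.0229

Q ≈ 3890 W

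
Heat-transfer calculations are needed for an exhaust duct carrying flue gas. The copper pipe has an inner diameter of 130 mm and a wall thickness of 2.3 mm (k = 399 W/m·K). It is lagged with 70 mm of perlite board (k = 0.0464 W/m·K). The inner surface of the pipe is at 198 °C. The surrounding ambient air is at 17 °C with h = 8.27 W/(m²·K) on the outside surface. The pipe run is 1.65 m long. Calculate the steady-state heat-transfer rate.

Q ≈ 115 W

Radial resistances (cylindrical: R_cond = ln(r_o/r_i)/(2πkL), R_conv = 1/(h·2πrL)):
R_copper pipe wall = ln(67.3/65)/(2π×399×1.65) = 8.406×10^-6 K/W
R_perlite board = ln(137.3/67.3)/(2π×0.0464×1.65) = 1.482 K/W
R_outer film = 1/(h_o·2πr_oL) = 1/(8.27×2π×0.1373×1.65) = 0.08495 K/W
R_total = 1.567 K/W
Q = ΔT/R_total = 181/1.567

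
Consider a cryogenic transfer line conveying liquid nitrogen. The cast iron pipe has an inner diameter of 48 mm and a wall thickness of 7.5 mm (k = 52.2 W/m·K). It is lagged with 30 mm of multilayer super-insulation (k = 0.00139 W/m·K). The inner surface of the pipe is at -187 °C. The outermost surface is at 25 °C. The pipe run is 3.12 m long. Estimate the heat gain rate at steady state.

Radial resistances (cylindrical: R_cond = ln(r_o/r_i)/(2πkL), R_conv = 1/(h·2πrL)):
R_cast iron pipe wall = ln(31.5/24)/(2π×52.2×3.12) = 2.657×10^-4 K/W
R_multilayer super-insulation = ln(61.5/31.5)/(2π×0.00139×3.12) = 24.55 K/W
R_total = 24.55 K/W
Q = ΔT/R_total = 212/24.55

Q ≈ 8.63 W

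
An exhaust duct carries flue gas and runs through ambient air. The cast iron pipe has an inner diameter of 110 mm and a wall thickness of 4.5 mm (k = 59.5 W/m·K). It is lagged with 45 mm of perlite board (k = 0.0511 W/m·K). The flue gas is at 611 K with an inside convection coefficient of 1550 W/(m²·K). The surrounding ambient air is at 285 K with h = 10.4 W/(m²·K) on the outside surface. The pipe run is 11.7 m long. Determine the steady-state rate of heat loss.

Q ≈ 2000 W

Radial resistances (cylindrical: R_cond = ln(r_o/r_i)/(2πkL), R_conv = 1/(h·2πrL)):
R_inner film = 1/(h_i·2πr₁L) = 1/(1550×2π×0.055×11.7) = 1.596×10^-4 K/W
R_cast iron pipe wall = ln(59.5/55)/(2π×59.5×11.7) = 1.798×10^-5 K/W
R_perlite board = ln(104.5/59.5)/(2π×0.0511×11.7) = 0.1499 K/W
R_outer film = 1/(h_o·2πr_oL) = 1/(10.4×2π×0.1045×11.7) = 0.01252 K/W
R_total = 0.1626 K/W
Q = ΔT/R_total = 326/0.1626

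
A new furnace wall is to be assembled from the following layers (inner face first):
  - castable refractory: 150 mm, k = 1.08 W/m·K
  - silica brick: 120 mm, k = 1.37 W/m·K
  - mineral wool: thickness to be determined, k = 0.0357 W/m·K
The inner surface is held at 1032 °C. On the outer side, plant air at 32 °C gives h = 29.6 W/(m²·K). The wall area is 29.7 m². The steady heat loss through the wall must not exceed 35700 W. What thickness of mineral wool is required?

L ≈ 20.4 mm

Thermal resistances in series:
R_castable refractory = L/(kA) = 0.15/(1.08×29.7) = 0.004676 K/W
R_silica brick = L/(kA) = 0.12/(1.37×29.7) = 0.002949 K/W
R_outer film = 1/(h_o·A) = 1/(29.6×29.7) = 0.001138 K/W
Sum of the known resistances R_other = 0.008763 K/W
Required total resistance R_tot = ΔT/Q_allow = 1000/35700 = 0.02801 K/W
R_mineral wool = R_tot − R_other = 0.01925 K/W
L = R·k·A = 0.01925×0.0357×29.7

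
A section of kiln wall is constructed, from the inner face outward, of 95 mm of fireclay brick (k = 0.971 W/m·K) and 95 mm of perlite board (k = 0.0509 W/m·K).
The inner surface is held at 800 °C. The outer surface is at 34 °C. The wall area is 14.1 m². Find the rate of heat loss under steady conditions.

Thermal resistances in series:
R_fireclay brick = L/(kA) = 0.095/(0.971×14.1) = 0.006939 K/W
R_perlite board = L/(kA) = 0.095/(0.0509×14.1) = 0.1324 K/W
R_total = 0.1393 K/W
Q = ΔT / R_total = 766 / 0.1393

Q ≈ 5500 W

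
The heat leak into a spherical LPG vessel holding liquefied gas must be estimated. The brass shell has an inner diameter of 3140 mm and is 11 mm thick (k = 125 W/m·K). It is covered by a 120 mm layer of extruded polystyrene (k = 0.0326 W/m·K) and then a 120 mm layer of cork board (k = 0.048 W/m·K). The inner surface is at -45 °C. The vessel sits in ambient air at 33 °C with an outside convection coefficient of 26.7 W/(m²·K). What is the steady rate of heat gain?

Q ≈ 448 W

For a spherical shell R = (1/r₁ − 1/r₂)/(4πk); film R = 1/(h·4πr²). In series:
R_brass shell = (1/1.57 − 1/1.581)/(4π×125) = 2.821×10^-6 K/W
R_extruded polystyrene = (1/1.581 − 1/1.701)/(4π×0.0326) = 0.1089 K/W
R_cork board = (1/1.701 − 1/1.821)/(4π×0.048) = 0.06423 K/W
R_outer film = 1/(h·4πr_o²) = 1/(26.7×4π×1.821²) = 8.988×10^-4 K/W
R_total = 0.1741 K/W
Q = ΔT/R_total = 78/0.1741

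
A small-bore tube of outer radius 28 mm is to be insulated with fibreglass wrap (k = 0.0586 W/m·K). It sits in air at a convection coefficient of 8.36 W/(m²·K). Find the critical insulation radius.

r_cr ≈ 7.01 mm

For a cylinder r_cr = k/h = 0.0586/8.36
r_cr = 7.01 mm; since the bare radius (28 mm) is above r_cr, any added insulation will reduce heat loss.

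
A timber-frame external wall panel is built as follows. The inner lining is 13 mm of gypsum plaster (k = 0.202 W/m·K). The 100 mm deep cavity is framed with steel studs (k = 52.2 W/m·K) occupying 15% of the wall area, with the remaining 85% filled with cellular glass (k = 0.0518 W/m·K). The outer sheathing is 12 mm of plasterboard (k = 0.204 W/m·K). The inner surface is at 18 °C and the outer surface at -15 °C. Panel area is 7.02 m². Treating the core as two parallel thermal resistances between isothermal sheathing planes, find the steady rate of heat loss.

Q ≈ 1700 W

Sheathing layers in series; stud and cavity paths in parallel between them.
R_inner = 0.013/(0.202×7.02) = 0.009168 K/W
R_stud  = 0.1/(52.2×0.15×7.02) = 0.001819 K/W
R_cav   = 0.1/(0.0518×0.85×7.02) = 0.3235 K/W
1/R_core = 1/R_stud + 1/R_cav → R_core = 0.001809 K/W
R_outer = 0.012/(0.204×7.02) = 0.008379 K/W
R_total = 0.01936 K/W
Q = ΔT/R_total = 33/0.01936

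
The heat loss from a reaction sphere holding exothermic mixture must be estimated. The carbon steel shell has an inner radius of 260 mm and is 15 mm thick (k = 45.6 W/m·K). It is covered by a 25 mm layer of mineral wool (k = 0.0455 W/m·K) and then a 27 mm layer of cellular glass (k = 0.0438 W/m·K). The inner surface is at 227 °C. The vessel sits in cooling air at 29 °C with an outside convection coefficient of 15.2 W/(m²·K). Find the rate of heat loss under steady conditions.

Spherical conduction: R = (1/r_in − 1/r_out)/(4πk) per layer; series-sum.
R_carbon steel shell = (1/0.26 − 1/0.275)/(4π×45.6) = 3.661×10^-4 K/W
R_mineral wool = (1/0.275 − 1/0.3)/(4π×0.0455) = 0.53 K/W
R_cellular glass = (1/0.3 − 1/0.327)/(4π×0.0438) = 0.5 K/W
R_outer film = 1/(h·4πr_o²) = 1/(15.2×4π×0.327²) = 0.04896 K/W
R_total = 1.079 K/W
Q = ΔT/R_total = 198/1.079

Q ≈ 183 W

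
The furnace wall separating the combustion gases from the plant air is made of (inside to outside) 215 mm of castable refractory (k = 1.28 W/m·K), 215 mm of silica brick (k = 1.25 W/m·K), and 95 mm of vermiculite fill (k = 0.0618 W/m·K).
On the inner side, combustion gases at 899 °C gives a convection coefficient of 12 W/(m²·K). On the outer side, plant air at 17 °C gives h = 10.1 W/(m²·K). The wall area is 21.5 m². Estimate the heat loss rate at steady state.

Q ≈ 9210 W

Using the resistance-network approach (series):
R_inner film = 1/(h_i·A) = 1/(12×21.5) = 0.003876 K/W
R_castable refractory = L/(kA) = 0.215/(1.28×21.5) = 0.007812 K/W
R_silica brick = L/(kA) = 0.215/(1.25×21.5) = 0.008 K/W
R_vermiculite fill = L/(kA) = 0.095/(0.0618×21.5) = 0.0715 K/W
R_outer film = 1/(h_o·A) = 1/(10.1×21.5) = 0.004605 K/W
R_total = 0.09579 K/W
Q = ΔT / R_total = 882 / 0.09579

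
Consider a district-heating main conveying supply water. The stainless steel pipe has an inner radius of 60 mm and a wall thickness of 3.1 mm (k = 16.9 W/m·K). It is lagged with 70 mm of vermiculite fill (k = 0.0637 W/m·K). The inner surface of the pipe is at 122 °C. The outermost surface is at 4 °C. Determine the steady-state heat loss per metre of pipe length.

Treating each annulus and film as a series resistance:
R_stainless steel pipe wall = ln(63.1/60)/(2π×16.9×1) = 4.744×10^-4 K/W
R_vermiculite fill = ln(133.1/63.1)/(2π×0.0637×1) = 1.865 K/W
R_total = 1.865 K/W
Q = ΔT/R_total = 118/1.865

q′ ≈ 63.3 W/m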